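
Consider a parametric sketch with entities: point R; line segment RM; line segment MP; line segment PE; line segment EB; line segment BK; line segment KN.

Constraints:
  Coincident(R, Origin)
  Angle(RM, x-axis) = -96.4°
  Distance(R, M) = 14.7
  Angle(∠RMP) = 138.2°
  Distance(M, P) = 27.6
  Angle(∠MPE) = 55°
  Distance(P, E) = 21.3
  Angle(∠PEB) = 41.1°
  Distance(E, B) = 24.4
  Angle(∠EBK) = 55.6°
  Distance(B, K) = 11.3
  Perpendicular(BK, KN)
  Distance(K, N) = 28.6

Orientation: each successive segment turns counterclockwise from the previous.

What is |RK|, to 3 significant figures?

35.5

∠PEB = 41.1° gives EB at -151° from the x-axis; with |EB| = 24.4, B = (0.216, -29.0). ∠EBK = 55.6° gives BK at -26.3° from the x-axis; with |BK| = 11.3, K = (10.3, -34.0). Then |RK| = |K − R| = 35.5.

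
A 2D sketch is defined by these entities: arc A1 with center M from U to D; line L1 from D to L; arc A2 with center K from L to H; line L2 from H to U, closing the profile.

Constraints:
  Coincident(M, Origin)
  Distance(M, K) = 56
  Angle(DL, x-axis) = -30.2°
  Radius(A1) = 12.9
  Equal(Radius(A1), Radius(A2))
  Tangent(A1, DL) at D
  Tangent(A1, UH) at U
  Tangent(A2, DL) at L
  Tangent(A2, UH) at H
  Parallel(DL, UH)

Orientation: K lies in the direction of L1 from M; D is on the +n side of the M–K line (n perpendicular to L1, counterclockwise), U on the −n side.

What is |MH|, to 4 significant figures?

57.47

The slot axis is L1's direction at -30.2°, so u = (cos -30.2°, sin -30.2°) = (0.8643, -0.5030) and n = (−sin -30.2°, cos -30.2°) = (0.5030, 0.8643). M is at the origin and K lies 56.0 along u from M, so K = 56.0·u = (48.40, -28.17). Tangency of A1 to both parallel lines with radius 12.9 puts D and U at M ± 12.9·n: D = (6.489, 11.15), U = (-6.489, -11.15). Equal radii place L and H the same way about K: L = K + 12.9·n = (54.89, -17.02), H = K − 12.9·n = (41.91, -39.32). Then |MH| = |H − M| = 57.47.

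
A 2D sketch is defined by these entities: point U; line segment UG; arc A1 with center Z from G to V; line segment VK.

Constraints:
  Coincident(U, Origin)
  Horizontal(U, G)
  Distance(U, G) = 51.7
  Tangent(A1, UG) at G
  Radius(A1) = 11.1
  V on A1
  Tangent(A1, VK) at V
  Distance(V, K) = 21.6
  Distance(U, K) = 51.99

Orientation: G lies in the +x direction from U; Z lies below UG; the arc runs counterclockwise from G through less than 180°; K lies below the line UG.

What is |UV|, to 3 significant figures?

42.1

Checks: |ZV| = 11.10 ✓; ∠(ZV, VK) = 90.00° ✓; |VK| = 21.60 ✓; |UK| = 51.99 ✓.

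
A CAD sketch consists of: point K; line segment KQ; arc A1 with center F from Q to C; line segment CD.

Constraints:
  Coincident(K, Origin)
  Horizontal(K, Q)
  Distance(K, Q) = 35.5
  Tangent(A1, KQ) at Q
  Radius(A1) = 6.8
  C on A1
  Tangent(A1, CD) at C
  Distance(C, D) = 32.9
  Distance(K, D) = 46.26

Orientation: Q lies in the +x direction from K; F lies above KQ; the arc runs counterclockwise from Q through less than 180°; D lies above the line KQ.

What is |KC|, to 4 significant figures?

42.64

Checks: K = (0.00, 0.00) ✓; |KQ| = 35.50 ✓; |FC| = 6.800 ✓; ∠(FC, CD) = 90.00° ✓; |CD| = 32.90 ✓; |KD| = 46.26 ✓.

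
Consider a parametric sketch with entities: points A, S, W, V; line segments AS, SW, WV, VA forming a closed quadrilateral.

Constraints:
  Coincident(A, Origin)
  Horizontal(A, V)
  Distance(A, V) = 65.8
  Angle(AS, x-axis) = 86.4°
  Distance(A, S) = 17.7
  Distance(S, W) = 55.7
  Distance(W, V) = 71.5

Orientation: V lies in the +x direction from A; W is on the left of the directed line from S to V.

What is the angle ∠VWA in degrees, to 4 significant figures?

54.82°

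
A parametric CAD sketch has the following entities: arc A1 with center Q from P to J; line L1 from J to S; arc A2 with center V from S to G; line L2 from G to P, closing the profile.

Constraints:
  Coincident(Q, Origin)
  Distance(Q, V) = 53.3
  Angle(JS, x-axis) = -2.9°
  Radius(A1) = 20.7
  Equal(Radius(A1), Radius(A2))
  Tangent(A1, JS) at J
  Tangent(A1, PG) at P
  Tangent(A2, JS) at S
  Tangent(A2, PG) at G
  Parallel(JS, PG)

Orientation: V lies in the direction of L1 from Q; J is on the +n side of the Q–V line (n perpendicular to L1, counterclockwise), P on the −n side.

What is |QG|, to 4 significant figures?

57.18

The slot axis is L1's direction at -2.9°, so u = (cos -2.9°, sin -2.9°) = (0.9987, -0.05059) and n = (−sin -2.9°, cos -2.9°) = (0.05059, 0.9987). Q is at the origin and V lies 53.3 along u from Q, so V = 53.3·u = (53.23, -2.697). Tangency of A1 to both parallel lines with radius 20.7 puts J and P at Q ± 20.7·n: J = (1.047, 20.67), P = (-1.047, -20.67). Equal radii place S and G the same way about V: S = V + 20.7·n = (54.28, 17.98), G = V − 20.7·n = (52.18, -23.37). Then |QG| = |G − Q| = 57.18.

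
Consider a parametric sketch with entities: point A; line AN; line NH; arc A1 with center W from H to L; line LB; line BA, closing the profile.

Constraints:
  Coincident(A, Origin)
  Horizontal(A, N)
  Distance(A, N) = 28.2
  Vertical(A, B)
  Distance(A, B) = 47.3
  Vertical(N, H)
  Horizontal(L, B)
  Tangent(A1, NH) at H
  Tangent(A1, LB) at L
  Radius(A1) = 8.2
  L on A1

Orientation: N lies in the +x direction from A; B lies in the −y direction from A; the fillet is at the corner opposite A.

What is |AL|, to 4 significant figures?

51.35

The virtual corner opposite A is at (28.20, -47.30). A1 meets NH tangentially, so WH is at right angles to NH and since A1 is tangent to LB there, WL ⟂ LB, with radius 8.2, so the center W sits 8.2 in from both sides at W = (20.00, -39.10). That places the tangent points at H = (28.20, -39.10) on NH and L = (20.00, -47.30) on LB. Then |AL| = |L − A| = 51.35.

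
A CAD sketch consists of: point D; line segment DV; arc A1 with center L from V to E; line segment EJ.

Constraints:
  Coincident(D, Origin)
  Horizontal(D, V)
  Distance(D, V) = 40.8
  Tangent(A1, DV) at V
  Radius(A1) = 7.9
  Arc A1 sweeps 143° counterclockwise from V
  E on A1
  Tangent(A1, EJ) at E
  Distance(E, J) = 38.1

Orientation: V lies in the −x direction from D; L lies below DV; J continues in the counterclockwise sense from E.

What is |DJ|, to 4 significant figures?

40.10

D is at the origin; DV is horizontal with |DV| = 40.8 and V on the −x side, so V = (-40.80, 0.000). Tangency of A1 to DV means the radius LV is perpendicular to DV, so L = V + (0, -7.9) = (-40.80, -7.900). On A1, V sits at bearing 90° from L; a 143° counterclockwise sweep puts E at bearing 233°, so E = L + 7.9·(cos 233°, sin 233°) = (-45.55, -14.21). The tangent condition forces LE to be normal to EJ, so EJ runs along (−sin 233°, cos 233°); with |EJ| = 38.1, J = (-15.13, -37.14). Then |DJ| = |J − D| = 40.10.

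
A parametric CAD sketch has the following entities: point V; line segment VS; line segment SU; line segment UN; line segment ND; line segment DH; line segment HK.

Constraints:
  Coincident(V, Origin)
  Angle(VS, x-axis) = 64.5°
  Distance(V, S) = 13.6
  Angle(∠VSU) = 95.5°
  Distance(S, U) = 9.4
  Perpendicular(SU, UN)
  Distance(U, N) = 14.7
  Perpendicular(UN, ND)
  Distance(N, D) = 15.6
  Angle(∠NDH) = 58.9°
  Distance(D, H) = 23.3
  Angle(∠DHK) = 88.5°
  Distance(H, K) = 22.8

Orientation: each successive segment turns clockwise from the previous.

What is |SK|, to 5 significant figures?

26.012

V is at the origin; VS runs at 64.5° with length 13.6, so S = (5.8550, 12.275). ∠VSU = 95.5° gives SU at -20.000° from the x-axis; with |SU| = 9.4, U = (14.688, 9.0602). The perpendicularity gives UN at right angles to SU, so UN runs at -110.00°; with |UN| = 14.7, N = (9.6604, -4.7533). UN ⟂ ND, so ND runs at 160.00°; with |ND| = 15.6, D = (-4.9988, 0.58220). ∠NDH = 58.9° gives DH at 38.900° from the x-axis; with |DH| = 23.3, H = (13.134, 15.214). ∠DHK = 88.5° gives HK at -52.600° from the x-axis; with |HK| = 22.8, K = (26.982, -2.8989). Then |SK| = |K − S| = 26.012.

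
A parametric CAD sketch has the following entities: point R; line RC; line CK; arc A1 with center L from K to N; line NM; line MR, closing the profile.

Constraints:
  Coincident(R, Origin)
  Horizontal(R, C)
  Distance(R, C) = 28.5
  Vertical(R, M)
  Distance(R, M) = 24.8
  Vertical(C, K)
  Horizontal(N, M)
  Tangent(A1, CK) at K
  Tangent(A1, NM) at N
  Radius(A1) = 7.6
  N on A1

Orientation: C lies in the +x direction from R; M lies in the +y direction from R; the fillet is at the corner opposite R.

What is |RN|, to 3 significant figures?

32.4

The virtual corner opposite R is at (28.5, 24.8). The tangent condition forces LK to be normal to CK and tangency of A1 to NM means the radius LN is perpendicular to NM, with radius 7.6, so the center L sits 7.6 in from both sides at L = (20.9, 17.2). That places the tangent points at K = (28.5, 17.2) on CK and N = (20.9, 24.8) on NM. Then |RN| = |N − R| = 32.4.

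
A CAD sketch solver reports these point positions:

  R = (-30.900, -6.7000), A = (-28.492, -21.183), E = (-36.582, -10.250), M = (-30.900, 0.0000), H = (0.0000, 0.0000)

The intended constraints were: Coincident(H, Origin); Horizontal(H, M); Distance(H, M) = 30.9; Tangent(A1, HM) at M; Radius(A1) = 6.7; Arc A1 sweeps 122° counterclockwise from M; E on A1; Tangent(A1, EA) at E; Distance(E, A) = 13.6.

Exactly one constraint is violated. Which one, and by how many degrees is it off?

Tangent(A1, EA) at E — off by 4.50°.

H = (0.00, 0.00) ✓; H.y = 0.00, M.y = 0.00 ✓; |HM| = 30.90 ✓; ∠(RM, MH) = 90.00° ✓; |RM| = 6.700 ✓; bearing(R→E) − bearing(R→M) = 122.0° ✓; |RE| = 6.700 ✓; ∠(RE, EA) = 85.50° ✗; |EA| = 13.60 ✓.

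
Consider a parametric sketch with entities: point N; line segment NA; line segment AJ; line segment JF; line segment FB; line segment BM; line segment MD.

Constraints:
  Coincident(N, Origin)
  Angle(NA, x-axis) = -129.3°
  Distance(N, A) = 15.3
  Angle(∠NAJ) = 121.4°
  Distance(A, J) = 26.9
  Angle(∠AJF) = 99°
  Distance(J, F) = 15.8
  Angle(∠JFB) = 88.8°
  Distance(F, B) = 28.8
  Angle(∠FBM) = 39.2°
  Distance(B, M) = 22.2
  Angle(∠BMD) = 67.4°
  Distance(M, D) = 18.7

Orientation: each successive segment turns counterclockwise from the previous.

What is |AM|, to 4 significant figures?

16.31

∠JFB = 88.8° gives FB at 101.5° from the x-axis; with |FB| = 28.8, B = (9.004, -6.181). ∠FBM = 39.2° gives BM at -117.7° from the x-axis; with |BM| = 22.2, M = (-1.316, -25.84). Then |AM| = |M − A| = 16.31.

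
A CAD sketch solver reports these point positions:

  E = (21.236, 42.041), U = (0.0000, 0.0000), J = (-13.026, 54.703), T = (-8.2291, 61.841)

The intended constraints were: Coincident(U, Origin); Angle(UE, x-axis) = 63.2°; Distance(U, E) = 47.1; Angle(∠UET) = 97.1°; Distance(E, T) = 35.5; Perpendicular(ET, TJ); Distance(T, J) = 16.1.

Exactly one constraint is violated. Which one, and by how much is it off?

Distance(T, J) = 16.1 — off by 7.50.

U = (0.00, 0.00) ✓; UE at 63.20° ✓; |UE| = 47.10 ✓; ∠UET = 97.10° ✓; |ET| = 35.50 ✓; ∠(ET, TJ) = 90.00° ✓; |TJ| = 8.600 ✗.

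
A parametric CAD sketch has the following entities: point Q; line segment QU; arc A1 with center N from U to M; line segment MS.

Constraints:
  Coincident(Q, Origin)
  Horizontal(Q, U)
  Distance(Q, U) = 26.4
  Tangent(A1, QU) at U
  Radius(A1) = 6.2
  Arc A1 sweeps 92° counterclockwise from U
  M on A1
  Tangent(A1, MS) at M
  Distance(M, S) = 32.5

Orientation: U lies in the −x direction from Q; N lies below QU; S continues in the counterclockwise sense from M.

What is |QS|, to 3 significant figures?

50.0

Q is at the origin; QU is horizontal with |QU| = 26.4 and U on the −x side, so U = (-26.4, 0.00). Since A1 is tangent to QU there, NU ⟂ QU, so N = U + (0, -6.2) = (-26.4, -6.20). On A1, U sits at bearing 90° from N; a 92° counterclockwise sweep puts M at bearing 182°, so M = N + 6.2·(cos 182°, sin 182°) = (-32.6, -6.42). A1 meets MS tangentially, so NM is at right angles to MS, so MS runs along (−sin 182°, cos 182°); with |MS| = 32.5, S = (-31.5, -38.9). Then |QS| = |S − Q| = 50.0.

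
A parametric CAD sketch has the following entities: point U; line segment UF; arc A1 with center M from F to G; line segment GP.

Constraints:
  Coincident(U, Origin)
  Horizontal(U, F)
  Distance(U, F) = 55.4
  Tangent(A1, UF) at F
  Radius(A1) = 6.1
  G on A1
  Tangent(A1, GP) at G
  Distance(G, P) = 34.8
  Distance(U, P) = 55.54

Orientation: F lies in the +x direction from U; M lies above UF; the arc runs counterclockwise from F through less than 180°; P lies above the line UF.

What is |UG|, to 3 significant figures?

61.2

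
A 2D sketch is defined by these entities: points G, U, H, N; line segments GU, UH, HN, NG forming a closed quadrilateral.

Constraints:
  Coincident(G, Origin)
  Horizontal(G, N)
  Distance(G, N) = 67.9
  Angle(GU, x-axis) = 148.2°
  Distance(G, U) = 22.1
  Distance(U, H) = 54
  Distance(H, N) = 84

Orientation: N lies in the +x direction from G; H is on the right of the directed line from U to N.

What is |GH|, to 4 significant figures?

41.09

G is at the origin; GN is horizontal with |GN| = 67.9 and N in +x, so N = (67.9, 0). GU runs at 148.2° with |GU| = 22.1, so U = (-18.78, 11.65). H is determined by |UH| = 54.0 and |HN| = 84.0 together: it lies at the intersection of circle(U, 54.0) and circle(N, 84.0). With |UN| = 87.46, the foot of the radical line on UN is 20.06 from U and the perpendicular offset is √(54.0² − 20.06²) = 50.13. Taking the right-of-UN solution: H = (-5.574, -40.71).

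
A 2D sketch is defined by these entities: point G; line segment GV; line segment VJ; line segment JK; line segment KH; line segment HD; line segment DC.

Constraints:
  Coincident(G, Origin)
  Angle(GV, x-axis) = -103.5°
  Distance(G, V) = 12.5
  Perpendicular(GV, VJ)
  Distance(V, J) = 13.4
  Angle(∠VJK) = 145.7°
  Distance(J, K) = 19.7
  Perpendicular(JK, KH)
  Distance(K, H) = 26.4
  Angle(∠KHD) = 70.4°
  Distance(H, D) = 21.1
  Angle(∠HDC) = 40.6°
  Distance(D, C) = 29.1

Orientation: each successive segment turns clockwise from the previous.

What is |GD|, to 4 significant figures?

4.110

JK is perpendicular to KH, so KH runs at 42.20°; with |KH| = 26.4, H = (-9.623, 23.30). ∠KHD = 70.4° gives HD at -67.40° from the x-axis; with |HD| = 21.1, D = (-1.515, 3.821). Then |GD| = |D − G| = 4.110.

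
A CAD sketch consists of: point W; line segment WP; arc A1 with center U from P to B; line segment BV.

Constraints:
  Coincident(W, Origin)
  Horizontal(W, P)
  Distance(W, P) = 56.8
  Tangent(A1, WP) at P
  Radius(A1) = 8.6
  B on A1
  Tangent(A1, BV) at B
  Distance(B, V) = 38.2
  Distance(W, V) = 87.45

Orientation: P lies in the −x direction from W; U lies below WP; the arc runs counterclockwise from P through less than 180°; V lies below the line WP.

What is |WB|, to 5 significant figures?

65.284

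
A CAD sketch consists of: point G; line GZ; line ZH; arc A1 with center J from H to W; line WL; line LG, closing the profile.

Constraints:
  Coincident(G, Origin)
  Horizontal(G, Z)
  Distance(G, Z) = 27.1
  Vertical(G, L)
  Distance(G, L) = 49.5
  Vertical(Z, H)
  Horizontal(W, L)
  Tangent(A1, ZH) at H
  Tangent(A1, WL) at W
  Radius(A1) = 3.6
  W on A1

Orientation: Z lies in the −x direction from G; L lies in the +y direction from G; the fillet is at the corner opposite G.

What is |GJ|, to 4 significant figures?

51.57

GL is vertical with |GL| = 49.5 and L on the +y side, so L = (0.000, 49.50). The virtual corner opposite G is at (-27.10, 49.50). Since A1 is tangent to ZH there, JH ⟂ ZH and the tangent condition forces JW to be normal to WL, with radius 3.6, so the center J sits 3.6 in from both sides at J = (-23.50, 45.90). Then |GJ| = |J − G| = 51.57.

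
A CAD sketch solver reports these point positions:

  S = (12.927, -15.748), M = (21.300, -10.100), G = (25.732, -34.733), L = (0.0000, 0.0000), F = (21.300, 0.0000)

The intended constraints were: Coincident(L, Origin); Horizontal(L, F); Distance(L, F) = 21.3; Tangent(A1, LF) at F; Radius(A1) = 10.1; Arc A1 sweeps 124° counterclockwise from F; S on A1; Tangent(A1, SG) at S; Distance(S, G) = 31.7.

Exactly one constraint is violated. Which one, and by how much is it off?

Distance(S, G) = 31.7 — off by 8.80.

L = (0.00, 0.00) ✓; L.y = 0.00, F.y = 0.00 ✓; |LF| = 21.30 ✓; ∠(MF, FL) = 90.00° ✓; |MF| = 10.10 ✓; bearing(M→S) − bearing(M→F) = 124.0° ✓; |MS| = 10.10 ✓; ∠(MS, SG) = 90.00° ✓; |SG| = 22.90 ✗.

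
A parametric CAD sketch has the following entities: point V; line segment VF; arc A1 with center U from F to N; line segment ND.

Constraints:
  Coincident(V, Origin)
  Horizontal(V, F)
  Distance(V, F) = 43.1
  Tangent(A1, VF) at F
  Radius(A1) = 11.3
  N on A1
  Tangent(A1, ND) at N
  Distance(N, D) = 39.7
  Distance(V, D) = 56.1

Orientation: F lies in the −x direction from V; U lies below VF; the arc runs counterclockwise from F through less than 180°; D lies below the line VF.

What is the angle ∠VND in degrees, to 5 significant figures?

70.497°

V is at the origin; VF is horizontal with |VF| = 43.1 and F on the −x side, so F = (-43.100, 0.0000). A1 meets VF tangentially, so UF is at right angles to VF, so U = F + (0, -11.3) = (-43.100, -11.300). Since UN ⟂ ND (tangency), |UD| = √(11.3² + 39.7²) = 41.277 regardless of where N sits on A1. So D lies on both circle(V, 56.1) and circle(U, 41.277); the below-VF intersection is D = (-26.864, -49.250). N is the foot of the tangent from D: N = (-51.875, -18.419).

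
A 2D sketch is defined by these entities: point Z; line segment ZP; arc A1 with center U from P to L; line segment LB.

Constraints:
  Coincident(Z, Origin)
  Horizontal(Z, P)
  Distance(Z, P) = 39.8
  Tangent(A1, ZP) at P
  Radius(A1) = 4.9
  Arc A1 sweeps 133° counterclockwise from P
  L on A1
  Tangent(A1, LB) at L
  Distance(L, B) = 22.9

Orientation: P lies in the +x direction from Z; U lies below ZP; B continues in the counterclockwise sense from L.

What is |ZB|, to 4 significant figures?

57.54

On A1, P sits at bearing 90° from U; a 133° counterclockwise sweep puts L at bearing 223°, so L = U + 4.9·(cos 223°, sin 223°) = (36.22, -8.242). The tangent condition forces UL to be normal to LB, so LB runs along (−sin 223°, cos 223°); with |LB| = 22.9, B = (51.83, -24.99). Then |ZB| = |B − Z| = 57.54.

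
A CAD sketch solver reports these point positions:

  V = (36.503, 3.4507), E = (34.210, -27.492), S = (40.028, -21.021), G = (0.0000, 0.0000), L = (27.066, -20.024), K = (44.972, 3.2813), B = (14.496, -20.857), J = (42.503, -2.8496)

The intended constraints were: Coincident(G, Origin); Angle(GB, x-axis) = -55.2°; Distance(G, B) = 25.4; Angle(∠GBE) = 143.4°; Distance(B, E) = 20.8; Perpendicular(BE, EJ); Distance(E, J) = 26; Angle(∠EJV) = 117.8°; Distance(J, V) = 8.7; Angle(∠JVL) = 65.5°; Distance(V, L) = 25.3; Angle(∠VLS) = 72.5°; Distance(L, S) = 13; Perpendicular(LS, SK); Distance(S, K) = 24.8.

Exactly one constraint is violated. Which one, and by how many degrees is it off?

Perpendicular(LS, SK) — off by 7.10°.

G = (0.00, 0.00) ✓; GB at -55.20° ✓; |GB| = 25.40 ✓; ∠GBE = 143.4° ✓; |BE| = 20.80 ✓; ∠(BE, EJ) = 90.00° ✓; |EJ| = 26.00 ✓; ∠EJV = 117.8° ✓; |JV| = 8.700 ✓; ∠JVL = 65.50° ✓; |VL| = 25.30 ✓; ∠VLS = 72.50° ✓; |LS| = 13.00 ✓; ∠(LS, SK) = 82.90° ✗; |SK| = 24.80 ✓.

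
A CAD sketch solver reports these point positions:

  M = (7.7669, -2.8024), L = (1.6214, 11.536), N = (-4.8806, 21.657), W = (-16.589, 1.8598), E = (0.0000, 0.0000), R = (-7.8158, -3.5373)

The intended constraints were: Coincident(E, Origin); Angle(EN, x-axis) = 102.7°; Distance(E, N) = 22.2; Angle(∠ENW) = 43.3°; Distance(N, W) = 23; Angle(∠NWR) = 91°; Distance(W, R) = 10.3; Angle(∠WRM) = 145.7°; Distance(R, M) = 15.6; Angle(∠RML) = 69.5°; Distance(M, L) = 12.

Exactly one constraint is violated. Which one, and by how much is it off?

Distance(M, L) = 12 — off by 3.60.

E = (0.00, 0.00) ✓; EN at 102.7° ✓; |EN| = 22.20 ✓; ∠ENW = 43.30° ✓; |NW| = 23.00 ✓; ∠NWR = 91.00° ✓; |WR| = 10.30 ✓; ∠WRM = 145.7° ✓; |RM| = 15.60 ✓; ∠RML = 69.50° ✓; |ML| = 15.60 ✗.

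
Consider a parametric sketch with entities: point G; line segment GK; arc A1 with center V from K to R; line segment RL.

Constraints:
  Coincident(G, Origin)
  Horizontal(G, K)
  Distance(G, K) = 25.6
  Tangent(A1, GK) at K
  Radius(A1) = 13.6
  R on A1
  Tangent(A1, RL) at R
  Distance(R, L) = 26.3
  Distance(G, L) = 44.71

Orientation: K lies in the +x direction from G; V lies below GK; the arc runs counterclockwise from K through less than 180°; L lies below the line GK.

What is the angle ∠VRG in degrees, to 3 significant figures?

119°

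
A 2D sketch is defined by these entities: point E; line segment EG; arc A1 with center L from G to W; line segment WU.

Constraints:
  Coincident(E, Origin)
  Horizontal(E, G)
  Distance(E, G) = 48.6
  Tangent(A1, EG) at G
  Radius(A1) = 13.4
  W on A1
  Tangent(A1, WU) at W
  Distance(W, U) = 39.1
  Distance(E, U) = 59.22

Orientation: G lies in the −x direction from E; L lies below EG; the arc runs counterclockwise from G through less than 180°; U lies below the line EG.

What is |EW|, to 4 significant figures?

62.46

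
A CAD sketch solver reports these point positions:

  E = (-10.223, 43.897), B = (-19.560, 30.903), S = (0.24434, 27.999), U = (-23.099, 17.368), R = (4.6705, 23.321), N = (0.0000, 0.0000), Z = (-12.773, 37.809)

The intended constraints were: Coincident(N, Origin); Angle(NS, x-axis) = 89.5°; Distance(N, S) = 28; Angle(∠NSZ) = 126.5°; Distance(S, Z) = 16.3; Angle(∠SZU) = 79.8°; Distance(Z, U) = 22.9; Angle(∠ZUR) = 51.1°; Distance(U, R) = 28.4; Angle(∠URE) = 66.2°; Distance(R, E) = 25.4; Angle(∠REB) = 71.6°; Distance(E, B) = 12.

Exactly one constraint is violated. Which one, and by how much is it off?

Distance(E, B) = 12 — off by 4.00.

N = (0.00, 0.00) ✓; NS at 89.50° ✓; |NS| = 28.00 ✓; ∠NSZ = 126.5° ✓; |SZ| = 16.30 ✓; ∠SZU = 79.80° ✓; |ZU| = 22.90 ✓; ∠ZUR = 51.10° ✓; |UR| = 28.40 ✓; ∠URE = 66.20° ✓; |RE| = 25.40 ✓; ∠REB = 71.60° ✓; |EB| = 16.00 ✗.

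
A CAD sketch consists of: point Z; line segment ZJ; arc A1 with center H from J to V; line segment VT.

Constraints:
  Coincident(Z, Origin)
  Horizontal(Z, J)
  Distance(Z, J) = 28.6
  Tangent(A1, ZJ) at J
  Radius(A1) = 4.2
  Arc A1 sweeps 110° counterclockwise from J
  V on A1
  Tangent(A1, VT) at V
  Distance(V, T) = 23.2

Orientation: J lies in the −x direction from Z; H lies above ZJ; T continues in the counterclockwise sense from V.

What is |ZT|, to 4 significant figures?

42.60

On A1, J sits at bearing -90° from H; a 110° counterclockwise sweep puts V at bearing 20°, so V = H + 4.2·(cos 20°, sin 20°) = (-24.65, 5.636). Tangency of A1 to VT means the radius HV is perpendicular to VT, so VT runs along (−sin 20°, cos 20°); with |VT| = 23.2, T = (-32.59, 27.44). Then |ZT| = |T − Z| = 42.60.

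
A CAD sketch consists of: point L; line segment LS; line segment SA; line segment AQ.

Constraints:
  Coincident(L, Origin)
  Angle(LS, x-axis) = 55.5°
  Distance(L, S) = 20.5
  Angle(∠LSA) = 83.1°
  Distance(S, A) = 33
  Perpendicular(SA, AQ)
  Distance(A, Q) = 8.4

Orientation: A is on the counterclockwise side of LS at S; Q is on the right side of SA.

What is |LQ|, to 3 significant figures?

41.9

L is at the origin; LS runs at 55.5° with length 20.5, so S = 20.5·(cos 55.5°, sin 55.5°) = (11.6, 16.9). ∠LSA = 83.1°, so SA runs at 55.5° + (180° − 83.1°) = 152° from the x-axis; with |SA| = 33.0, A = S + 33.0·(cos 152°, sin 152°) = (-17.6, 32.2). SA is perpendicular to AQ; with |AQ| = 8.4 on the right of SA, Q = A + 8.4·(0.463, 0.886) = (-13.7, 39.6). Then |LQ| = |Q − L| = 41.9.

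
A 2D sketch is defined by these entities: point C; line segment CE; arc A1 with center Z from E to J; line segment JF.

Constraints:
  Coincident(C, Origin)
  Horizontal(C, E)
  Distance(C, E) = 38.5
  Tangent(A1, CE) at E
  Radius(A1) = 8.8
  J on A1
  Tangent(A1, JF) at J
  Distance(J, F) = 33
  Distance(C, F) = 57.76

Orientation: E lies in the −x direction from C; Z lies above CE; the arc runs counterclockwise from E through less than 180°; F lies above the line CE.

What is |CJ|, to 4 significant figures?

31.99

C is at the origin; C and E share the same y with |CE| = 38.5 and E on the −x side, so E = (-38.50, 0.000). Since A1 is tangent to CE there, ZE ⟂ CE, so Z = E + (0, 8.8) = (-38.50, 8.800). Since ZJ ⟂ JF (tangency), |ZF| = √(8.8² + 33.0²) = 34.15 regardless of where J sits on A1. So F lies on both circle(C, 57.76) and circle(Z, 34.15); the above-CE intersection is F = (-38.62, 42.95). J is the foot of the tangent from F: J = (-30.00, 11.10).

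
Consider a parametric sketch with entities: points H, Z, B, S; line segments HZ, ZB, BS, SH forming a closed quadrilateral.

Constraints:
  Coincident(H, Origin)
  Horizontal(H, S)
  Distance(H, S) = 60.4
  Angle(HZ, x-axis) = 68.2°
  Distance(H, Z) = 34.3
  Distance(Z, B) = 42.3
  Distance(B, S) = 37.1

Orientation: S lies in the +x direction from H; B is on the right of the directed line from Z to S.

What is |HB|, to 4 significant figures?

25.91

Checks: |ZB| = 42.30 ✓; |BS| = 37.10 ✓.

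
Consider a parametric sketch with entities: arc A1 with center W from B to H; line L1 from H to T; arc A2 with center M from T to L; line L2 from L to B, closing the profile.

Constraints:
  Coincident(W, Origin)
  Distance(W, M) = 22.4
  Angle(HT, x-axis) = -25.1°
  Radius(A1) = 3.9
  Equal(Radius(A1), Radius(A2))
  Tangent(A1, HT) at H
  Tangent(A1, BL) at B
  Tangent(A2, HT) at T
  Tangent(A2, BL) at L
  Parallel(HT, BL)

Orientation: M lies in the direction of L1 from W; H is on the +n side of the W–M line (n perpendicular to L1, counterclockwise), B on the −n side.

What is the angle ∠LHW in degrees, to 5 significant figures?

70.801°

Tangency of A1 to both parallel lines with radius 3.9 puts H and B at W ± 3.9·n: H = (1.6544, 3.5317), B = (-1.6544, -3.5317). Equal radii place T and L the same way about M: T = M + 3.9·n = (21.939, -5.9703), L = M − 3.9·n = (18.630, -13.034). Then cos ∠LHW = HL·HW / (|HL||HW|), giving 70.801°.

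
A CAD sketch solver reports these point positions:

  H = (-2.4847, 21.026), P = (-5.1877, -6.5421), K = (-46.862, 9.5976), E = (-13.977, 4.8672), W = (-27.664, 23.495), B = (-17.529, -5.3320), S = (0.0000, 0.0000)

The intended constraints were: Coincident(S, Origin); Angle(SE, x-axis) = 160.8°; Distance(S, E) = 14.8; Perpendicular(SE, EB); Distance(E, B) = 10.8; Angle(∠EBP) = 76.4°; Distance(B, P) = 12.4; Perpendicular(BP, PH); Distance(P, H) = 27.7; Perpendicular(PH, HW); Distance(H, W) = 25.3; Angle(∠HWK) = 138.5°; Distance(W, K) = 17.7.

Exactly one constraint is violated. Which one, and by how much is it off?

Distance(W, K) = 17.7 — off by 6.00.

S = (0.00, 0.00) ✓; SE at 160.8° ✓; |SE| = 14.80 ✓; ∠(SE, EB) = 90.00° ✓; |EB| = 10.80 ✓; ∠EBP = 76.40° ✓; |BP| = 12.40 ✓; ∠(BP, PH) = 90.00° ✓; |PH| = 27.70 ✓; ∠(PH, HW) = 90.00° ✓; |HW| = 25.30 ✓; ∠HWK = 138.5° ✓; |WK| = 23.70 ✗.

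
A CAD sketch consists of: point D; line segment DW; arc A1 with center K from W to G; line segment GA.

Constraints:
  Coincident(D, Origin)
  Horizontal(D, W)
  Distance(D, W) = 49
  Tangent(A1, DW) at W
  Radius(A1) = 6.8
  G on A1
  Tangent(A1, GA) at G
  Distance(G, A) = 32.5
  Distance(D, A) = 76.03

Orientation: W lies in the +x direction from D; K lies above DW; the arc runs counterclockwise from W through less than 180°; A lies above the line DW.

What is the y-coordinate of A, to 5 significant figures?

34.042

D is at the origin; D and W share the same y with |DW| = 49.0 and W on the +x side, so W = (49.000, 0.0000). A1 meets DW tangentially, so KW is at right angles to DW, so K = W + (0, 6.8) = (49.000, 6.8000). Since KG ⟂ GA (tangency), |KA| = √(6.8² + 32.5²) = 33.204 regardless of where G sits on A1. So A lies on both circle(D, 76.03) and circle(K, 33.204); the above-DW intersection is A = (67.983, 34.042). G is the foot of the tangent from A: G = (55.257, 4.1373).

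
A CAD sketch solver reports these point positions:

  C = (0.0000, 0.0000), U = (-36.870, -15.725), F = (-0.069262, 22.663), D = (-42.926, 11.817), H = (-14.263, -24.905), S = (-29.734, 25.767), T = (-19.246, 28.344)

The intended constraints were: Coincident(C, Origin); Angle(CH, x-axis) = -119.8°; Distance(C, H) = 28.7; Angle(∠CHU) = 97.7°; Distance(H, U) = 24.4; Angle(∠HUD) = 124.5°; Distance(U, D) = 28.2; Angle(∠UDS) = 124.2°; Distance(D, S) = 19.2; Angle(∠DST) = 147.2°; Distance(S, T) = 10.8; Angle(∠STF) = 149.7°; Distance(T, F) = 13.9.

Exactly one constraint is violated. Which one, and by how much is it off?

Distance(T, F) = 13.9 — off by 6.10.

C = (0.00, 0.00) ✓; CH at -119.8° ✓; |CH| = 28.70 ✓; ∠CHU = 97.70° ✓; |HU| = 24.40 ✓; ∠HUD = 124.5° ✓; |UD| = 28.20 ✓; ∠UDS = 124.2° ✓; |DS| = 19.20 ✓; ∠DST = 147.2° ✓; |ST| = 10.80 ✓; ∠STF = 149.7° ✓; |TF| = 20.00 ✗.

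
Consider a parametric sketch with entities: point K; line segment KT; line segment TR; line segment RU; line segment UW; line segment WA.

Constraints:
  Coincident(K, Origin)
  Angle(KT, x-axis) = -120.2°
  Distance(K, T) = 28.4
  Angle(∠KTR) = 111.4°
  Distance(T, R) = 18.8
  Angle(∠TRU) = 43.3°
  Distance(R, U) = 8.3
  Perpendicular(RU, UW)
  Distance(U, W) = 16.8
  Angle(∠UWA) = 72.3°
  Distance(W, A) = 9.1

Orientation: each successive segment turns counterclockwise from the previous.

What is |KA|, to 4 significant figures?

41.89

K is at the origin; KT runs at -120.2° with length 28.4, so T = (-14.29, -24.55). ∠KTR = 111.4° gives TR at -51.60° from the x-axis; with |TR| = 18.8, R = (-2.608, -39.28). ∠TRU = 43.3° gives RU at 85.10° from the x-axis; with |RU| = 8.3, U = (-1.899, -31.01). RU is perpendicular to UW, so UW runs at 175.1°; with |UW| = 16.8, W = (-18.64, -29.57). ∠UWA = 72.3° gives WA at -77.20° from the x-axis; with |WA| = 9.1, A = (-16.62, -38.45). Then |KA| = |A − K| = 41.89.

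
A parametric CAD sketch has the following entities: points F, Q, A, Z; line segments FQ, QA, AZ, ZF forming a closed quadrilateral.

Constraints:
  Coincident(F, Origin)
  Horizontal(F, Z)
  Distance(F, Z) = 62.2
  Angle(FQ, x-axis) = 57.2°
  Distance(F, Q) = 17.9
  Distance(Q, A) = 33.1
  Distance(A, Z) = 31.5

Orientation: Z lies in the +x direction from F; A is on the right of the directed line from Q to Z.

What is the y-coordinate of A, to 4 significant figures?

-9.312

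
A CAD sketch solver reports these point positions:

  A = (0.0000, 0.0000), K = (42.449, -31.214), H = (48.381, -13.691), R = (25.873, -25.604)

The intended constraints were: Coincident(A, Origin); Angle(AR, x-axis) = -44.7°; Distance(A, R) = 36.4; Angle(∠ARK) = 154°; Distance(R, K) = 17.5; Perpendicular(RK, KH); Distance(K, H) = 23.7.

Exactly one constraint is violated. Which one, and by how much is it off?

Distance(K, H) = 23.7 — off by 5.20.

A = (0.00, 0.00) ✓; AR at -44.70° ✓; |AR| = 36.40 ✓; ∠ARK = 154.0° ✓; |RK| = 17.50 ✓; ∠(RK, KH) = 90.00° ✓; |KH| = 18.50 ✗.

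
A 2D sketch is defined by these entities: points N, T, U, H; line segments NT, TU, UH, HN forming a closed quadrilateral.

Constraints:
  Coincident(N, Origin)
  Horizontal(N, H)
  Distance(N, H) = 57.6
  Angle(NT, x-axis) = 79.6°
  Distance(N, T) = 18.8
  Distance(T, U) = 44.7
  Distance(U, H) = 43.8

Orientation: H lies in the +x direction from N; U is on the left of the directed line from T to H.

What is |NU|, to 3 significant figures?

58.7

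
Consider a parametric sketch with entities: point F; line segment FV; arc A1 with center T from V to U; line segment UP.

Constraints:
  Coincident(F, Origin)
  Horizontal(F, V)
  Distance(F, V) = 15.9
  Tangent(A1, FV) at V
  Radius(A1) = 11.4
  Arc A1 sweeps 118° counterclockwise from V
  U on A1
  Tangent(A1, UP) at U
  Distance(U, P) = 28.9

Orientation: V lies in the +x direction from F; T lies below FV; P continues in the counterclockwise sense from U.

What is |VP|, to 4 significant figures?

42.41

On A1, V sits at bearing 90° from T; a 118° counterclockwise sweep puts U at bearing 208°, so U = T + 11.4·(cos 208°, sin 208°) = (5.834, -16.75). A1 meets UP tangentially, so TU is at right angles to UP, so UP runs along (−sin 208°, cos 208°); with |UP| = 28.9, P = (19.40, -42.27). Then |VP| = |P − V| = 42.41.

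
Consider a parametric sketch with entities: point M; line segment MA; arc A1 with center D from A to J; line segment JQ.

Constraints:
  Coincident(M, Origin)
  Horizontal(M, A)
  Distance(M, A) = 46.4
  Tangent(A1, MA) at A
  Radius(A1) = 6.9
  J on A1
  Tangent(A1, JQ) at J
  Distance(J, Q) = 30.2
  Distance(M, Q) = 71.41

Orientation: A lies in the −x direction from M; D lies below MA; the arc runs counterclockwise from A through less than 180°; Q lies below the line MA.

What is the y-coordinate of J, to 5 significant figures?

-4.4809

M is at the origin; M and A share the same y with |MA| = 46.4 and A on the −x side, so A = (-46.400, 0.0000). Since A1 is tangent to MA there, DA ⟂ MA, so D = A + (0, -6.9) = (-46.400, -6.9000). Since DJ ⟂ JQ (tangency), |DQ| = √(6.9² + 30.2²) = 30.978 regardless of where J sits on A1. So Q lies on both circle(M, 71.41) and circle(D, 30.978); the below-MA intersection is Q = (-63.450, -32.764). J is the foot of the tangent from Q: J = (-52.862, -4.4809).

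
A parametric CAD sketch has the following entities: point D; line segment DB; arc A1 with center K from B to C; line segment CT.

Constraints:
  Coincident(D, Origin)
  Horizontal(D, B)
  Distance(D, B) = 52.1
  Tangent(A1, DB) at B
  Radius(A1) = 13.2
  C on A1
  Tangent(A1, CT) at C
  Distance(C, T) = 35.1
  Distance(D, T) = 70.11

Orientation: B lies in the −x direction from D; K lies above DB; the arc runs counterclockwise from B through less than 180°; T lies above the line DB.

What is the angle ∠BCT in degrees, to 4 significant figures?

127.4°

D is at the origin; D and B share the same y with |DB| = 52.1 and B on the −x side, so B = (-52.10, 0.000). Since A1 is tangent to DB there, KB ⟂ DB, so K = B + (0, 13.2) = (-52.10, 13.20). Since KC ⟂ CT (tangency), |KT| = √(13.2² + 35.1²) = 37.50 regardless of where C sits on A1. So T lies on both circle(D, 70.11) and circle(K, 37.50); the above-DB intersection is T = (-48.60, 50.54). C is the foot of the tangent from T: C = (-39.36, 16.67).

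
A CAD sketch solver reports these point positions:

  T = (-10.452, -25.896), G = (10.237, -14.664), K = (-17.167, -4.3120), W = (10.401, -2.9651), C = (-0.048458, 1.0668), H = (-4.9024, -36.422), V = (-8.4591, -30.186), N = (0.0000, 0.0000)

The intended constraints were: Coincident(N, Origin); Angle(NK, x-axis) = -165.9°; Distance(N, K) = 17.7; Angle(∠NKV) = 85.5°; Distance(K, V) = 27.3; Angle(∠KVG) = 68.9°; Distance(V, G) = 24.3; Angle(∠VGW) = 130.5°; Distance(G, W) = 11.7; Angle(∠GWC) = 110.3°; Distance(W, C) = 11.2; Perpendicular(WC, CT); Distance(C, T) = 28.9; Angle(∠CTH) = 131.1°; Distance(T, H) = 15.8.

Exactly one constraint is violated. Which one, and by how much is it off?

Distance(T, H) = 15.8 — off by 3.90.

N = (0.00, 0.00) ✓; NK at -165.9° ✓; |NK| = 17.70 ✓; ∠NKV = 85.50° ✓; |KV| = 27.30 ✓; ∠KVG = 68.90° ✓; |VG| = 24.30 ✓; ∠VGW = 130.5° ✓; |GW| = 11.70 ✓; ∠GWC = 110.3° ✓; |WC| = 11.20 ✓; ∠(WC, CT) = 90.00° ✓; |CT| = 28.90 ✓; ∠CTH = 131.1° ✓; |TH| = 11.90 ✗.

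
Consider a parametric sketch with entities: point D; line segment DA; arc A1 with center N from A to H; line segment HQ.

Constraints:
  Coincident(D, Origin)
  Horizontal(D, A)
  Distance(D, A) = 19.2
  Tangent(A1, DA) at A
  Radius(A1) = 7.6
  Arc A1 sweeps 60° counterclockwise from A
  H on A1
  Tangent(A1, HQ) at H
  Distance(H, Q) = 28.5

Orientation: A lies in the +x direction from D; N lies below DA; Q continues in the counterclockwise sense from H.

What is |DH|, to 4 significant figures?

13.18

D is at the origin; DA is horizontal with |DA| = 19.2 and A on the +x side, so A = (19.20, 0.000). Tangency of A1 to DA means the radius NA is perpendicular to DA, so N = A + (0, -7.6) = (19.20, -7.600). On A1, A sits at bearing 90° from N; a 60° counterclockwise sweep puts H at bearing 150°, so H = N + 7.6·(cos 150°, sin 150°) = (12.62, -3.800). Then |DH| = |H − D| = 13.18.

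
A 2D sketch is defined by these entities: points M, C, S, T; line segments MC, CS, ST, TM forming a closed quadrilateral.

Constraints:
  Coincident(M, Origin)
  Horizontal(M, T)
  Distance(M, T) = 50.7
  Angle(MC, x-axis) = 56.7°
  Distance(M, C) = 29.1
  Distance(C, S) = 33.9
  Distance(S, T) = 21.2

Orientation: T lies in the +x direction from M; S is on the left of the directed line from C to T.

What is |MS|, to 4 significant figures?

54.05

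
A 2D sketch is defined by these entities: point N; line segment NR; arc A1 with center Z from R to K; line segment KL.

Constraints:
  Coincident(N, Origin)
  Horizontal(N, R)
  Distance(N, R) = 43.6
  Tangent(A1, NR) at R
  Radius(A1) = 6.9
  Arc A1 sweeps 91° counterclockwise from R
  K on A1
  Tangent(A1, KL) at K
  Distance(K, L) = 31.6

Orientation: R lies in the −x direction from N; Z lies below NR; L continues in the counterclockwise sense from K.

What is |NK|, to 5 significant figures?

50.985

The tangent condition forces ZR to be normal to NR, so Z = R + (0, -6.9) = (-43.600, -6.9000). On A1, R sits at bearing 90° from Z; a 91° counterclockwise sweep puts K at bearing 181°, so K = Z + 6.9·(cos 181°, sin 181°) = (-50.499, -7.0204). Then |NK| = |K − N| = 50.985.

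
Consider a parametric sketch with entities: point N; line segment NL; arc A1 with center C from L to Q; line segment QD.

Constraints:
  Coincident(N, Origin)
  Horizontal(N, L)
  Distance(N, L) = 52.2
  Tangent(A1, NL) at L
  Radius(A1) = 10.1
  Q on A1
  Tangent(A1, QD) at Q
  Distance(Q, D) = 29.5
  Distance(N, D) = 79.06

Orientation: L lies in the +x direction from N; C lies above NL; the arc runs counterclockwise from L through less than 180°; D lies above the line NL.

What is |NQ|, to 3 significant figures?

62.2

Checks: |NL| = 52.20 ✓; |CQ| = 10.10 ✓; ∠(CQ, QD) = 90.00° ✓; |QD| = 29.50 ✓; |ND| = 79.06 ✓.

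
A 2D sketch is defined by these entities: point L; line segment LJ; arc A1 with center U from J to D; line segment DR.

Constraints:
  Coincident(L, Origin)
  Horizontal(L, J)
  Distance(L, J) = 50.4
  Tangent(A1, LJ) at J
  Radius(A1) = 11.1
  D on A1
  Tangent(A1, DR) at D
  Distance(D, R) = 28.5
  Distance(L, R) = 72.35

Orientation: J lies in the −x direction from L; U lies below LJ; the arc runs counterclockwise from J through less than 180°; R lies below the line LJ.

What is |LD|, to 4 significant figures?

62.57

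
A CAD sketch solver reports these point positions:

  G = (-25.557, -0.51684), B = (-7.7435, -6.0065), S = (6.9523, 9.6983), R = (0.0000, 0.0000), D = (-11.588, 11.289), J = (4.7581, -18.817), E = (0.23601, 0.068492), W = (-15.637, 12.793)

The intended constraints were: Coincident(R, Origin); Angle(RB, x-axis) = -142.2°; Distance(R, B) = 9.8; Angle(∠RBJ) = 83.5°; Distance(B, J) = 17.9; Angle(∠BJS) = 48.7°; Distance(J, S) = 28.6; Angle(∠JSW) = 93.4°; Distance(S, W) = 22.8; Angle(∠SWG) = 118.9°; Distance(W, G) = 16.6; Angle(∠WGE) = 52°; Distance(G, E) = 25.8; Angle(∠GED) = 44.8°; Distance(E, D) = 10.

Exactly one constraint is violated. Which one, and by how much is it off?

Distance(E, D) = 10 — off by 6.30.

R = (0.00, 0.00) ✓; RB at -142.2° ✓; |RB| = 9.800 ✓; ∠RBJ = 83.50° ✓; |BJ| = 17.90 ✓; ∠BJS = 48.70° ✓; |JS| = 28.60 ✓; ∠JSW = 93.40° ✓; |SW| = 22.80 ✓; ∠SWG = 118.9° ✓; |WG| = 16.60 ✓; ∠WGE = 52.00° ✓; |GE| = 25.80 ✓; ∠GED = 44.80° ✓; |ED| = 16.30 ✗.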